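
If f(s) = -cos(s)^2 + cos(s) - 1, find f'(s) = -sin(s) + sin(2*s)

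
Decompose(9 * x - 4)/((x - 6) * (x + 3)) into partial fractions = 31/(9*(x + 3)) + 50/(9*(x - 6))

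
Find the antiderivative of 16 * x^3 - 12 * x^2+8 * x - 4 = 4*x^4 - 4*x^3 + 4*x^2 - 4*x + C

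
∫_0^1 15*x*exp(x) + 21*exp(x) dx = -6 + 21*E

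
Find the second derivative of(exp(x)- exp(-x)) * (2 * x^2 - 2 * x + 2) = (2*x^2*exp(2*x) - 2*x^2 + 6*x*exp(2*x) + 10*x + 2*exp(2*x) - 10)*exp(-x)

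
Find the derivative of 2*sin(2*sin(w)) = 4*cos(w)*cos(2*sin(w))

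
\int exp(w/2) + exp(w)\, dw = (exp(w/2) + 1)^2 + C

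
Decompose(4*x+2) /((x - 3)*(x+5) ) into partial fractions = 9/(4*(x + 5)) + 7/(4*(x - 3))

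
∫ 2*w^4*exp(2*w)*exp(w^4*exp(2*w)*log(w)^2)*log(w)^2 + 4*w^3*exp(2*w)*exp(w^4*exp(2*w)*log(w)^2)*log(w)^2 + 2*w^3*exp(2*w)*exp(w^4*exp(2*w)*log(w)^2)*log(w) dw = exp(w^4*exp(2*w)*log(w)^2) + C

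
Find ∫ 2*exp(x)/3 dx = 2*exp(x)/3 + C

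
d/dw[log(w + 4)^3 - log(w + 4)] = (3*log(w + 4)^2 - 1)/(w + 4)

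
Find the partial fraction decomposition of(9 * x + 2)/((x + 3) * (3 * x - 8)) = 78/(17*(3*x - 8)) + 25/(17*(x + 3))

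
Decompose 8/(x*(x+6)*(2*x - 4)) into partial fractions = 1/(12*(x + 6)) + 1/(4*(x - 2)) - 1/(3*x)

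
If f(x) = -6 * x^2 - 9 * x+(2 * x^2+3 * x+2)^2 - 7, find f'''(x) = 96*x + 72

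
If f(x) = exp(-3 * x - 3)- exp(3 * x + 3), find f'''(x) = (-27*exp(6*x + 6) - 27)*exp(-3*x - 3)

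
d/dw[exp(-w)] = -exp(-w)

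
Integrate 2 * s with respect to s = s^2 + C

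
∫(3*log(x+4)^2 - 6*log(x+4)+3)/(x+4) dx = (log(x + 4) - 1)^3 + C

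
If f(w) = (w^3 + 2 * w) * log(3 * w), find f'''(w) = (6*w^2*log(w) + 6*w^2*log(3) + 11*w^2 - 2)/w^2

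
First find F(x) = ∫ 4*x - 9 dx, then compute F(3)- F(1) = -2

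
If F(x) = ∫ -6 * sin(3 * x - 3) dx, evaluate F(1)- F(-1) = 2 - 2*cos(6)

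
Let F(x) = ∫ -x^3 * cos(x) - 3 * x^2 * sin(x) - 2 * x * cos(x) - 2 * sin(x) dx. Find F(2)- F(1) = -12*sin(2) + 3*sin(1)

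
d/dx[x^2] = 2*x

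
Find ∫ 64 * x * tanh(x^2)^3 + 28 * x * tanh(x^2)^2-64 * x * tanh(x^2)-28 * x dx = -2*(8*tanh(x^2) + 7)*tanh(x^2) + C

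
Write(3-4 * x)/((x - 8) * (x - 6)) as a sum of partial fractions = 21/(2*(x - 6)) - 29/(2*(x - 8))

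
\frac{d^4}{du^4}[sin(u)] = sin(u)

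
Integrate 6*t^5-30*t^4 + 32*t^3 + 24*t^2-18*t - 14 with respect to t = t^6 - 6*t^5 + 8*t^4 + 8*t^3 - 9*t^2 - 14*t + C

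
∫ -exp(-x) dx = exp(-x) + C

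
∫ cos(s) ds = sin(s) + C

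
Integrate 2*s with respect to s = s^2 + C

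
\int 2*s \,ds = s^2 + C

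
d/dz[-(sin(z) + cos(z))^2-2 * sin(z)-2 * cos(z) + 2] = -2*cos(2*z) - 2*sqrt(2)*cos(z + pi/4)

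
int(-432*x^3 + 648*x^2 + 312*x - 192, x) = -108*x^4 + 216*x^3 + 156*x^2 - 192*x + C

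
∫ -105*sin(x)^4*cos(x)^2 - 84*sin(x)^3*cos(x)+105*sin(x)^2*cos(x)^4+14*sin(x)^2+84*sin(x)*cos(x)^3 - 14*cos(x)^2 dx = 35*sin(x)^3*cos(x)^3 - 7*sin(2*x) - 21*cos(4*x)/4 + C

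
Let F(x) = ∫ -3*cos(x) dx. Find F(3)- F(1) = -3*sin(3) + 3*sin(1)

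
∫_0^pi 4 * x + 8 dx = 4*pi*(pi/2 + 2)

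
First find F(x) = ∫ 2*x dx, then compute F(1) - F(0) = 1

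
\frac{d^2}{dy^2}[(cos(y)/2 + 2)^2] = sin(y)^2 - 2*cos(y) - 1/2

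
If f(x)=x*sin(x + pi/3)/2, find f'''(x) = -x*cos(x + pi/3)/2 - 3*sin(x + pi/3)/2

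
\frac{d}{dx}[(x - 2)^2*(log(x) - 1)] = (2*x^2*log(x) - x^2 - 4*x*log(x) + 4)/x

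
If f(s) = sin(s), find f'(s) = cos(s)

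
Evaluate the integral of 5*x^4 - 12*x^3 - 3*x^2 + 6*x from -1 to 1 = 0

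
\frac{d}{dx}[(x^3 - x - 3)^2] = 6*x^5 - 8*x^3 - 18*x^2 + 2*x + 6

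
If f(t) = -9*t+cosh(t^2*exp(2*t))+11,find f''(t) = 2*(2*t^4*exp(2*t)*cosh(t^2*exp(2*t)) + 4*t^3*exp(2*t)*cosh(t^2*exp(2*t)) + 2*t^2*exp(2*t)*cosh(t^2*exp(2*t)) + 2*t^2*sinh(t^2*exp(2*t)) + 4*t*sinh(t^2*exp(2*t)) + sinh(t^2*exp(2*t)))*exp(2*t)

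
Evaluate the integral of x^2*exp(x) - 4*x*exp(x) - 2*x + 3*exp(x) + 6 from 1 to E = -4*E + (-3 + E)^2*(-1 + exp(E)) + 4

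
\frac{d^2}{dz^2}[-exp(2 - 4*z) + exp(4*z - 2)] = (16*exp(8*z - 4) - 16)*exp(2 - 4*z)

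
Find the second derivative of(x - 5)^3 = 6*x - 30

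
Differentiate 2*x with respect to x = 2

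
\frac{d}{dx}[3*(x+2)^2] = 6*x + 12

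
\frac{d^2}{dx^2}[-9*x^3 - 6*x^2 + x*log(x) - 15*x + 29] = (-54*x^2 - 12*x + 1)/x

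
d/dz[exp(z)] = exp(z)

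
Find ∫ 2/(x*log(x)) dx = 2*log(log(x)/2) + C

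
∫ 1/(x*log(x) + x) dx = log(3*log(x) + 3) + C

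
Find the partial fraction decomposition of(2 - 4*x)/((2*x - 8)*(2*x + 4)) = -5/(12*(x + 2)) - 7/(12*(x - 4))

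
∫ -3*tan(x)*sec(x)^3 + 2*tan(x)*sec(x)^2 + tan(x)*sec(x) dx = (-sec(x)^2 + sec(x) + 1)*sec(x) + C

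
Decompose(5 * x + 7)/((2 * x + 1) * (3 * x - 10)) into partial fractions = 71/(23*(3*x - 10)) - 9/(23*(2*x + 1))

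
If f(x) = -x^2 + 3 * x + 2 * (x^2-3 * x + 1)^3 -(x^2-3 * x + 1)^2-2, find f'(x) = 12*x^5 - 90*x^4 + 236*x^3 - 252*x^2 + 96*x - 9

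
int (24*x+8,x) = 12*x^2 + 8*x + C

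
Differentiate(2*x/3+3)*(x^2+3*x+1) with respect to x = 2*x^2 + 10*x + 29/3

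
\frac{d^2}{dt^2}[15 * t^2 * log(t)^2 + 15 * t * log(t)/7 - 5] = (210*t*log(t)^2 + 630*t*log(t) + 210*t + 15)/(7*t)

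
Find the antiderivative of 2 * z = z^2 + C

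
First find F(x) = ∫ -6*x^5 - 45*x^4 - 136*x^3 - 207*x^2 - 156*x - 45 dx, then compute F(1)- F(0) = -236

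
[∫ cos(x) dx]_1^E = -sin(1) + sin(E)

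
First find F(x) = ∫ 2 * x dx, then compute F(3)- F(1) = 8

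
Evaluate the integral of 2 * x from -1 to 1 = 0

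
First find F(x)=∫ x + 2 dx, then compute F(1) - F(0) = 5/2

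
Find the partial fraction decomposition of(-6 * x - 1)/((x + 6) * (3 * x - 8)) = -51/(26*(3*x - 8)) - 35/(26*(x + 6))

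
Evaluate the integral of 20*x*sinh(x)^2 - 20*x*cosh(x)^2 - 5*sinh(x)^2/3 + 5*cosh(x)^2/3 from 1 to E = -10*exp(2) + 5*E/3 + 25/3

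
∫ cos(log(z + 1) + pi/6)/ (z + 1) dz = sin(log(z + 1) + pi/6) + C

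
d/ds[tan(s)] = cos(s)^(-2)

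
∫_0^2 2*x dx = 4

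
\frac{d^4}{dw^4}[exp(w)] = exp(w)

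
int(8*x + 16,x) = 4*x^2 + 16*x + C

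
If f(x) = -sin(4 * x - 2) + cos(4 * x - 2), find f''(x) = 16*sin(4*x - 2) - 16*cos(4*x - 2)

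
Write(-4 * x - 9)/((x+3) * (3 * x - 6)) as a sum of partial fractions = -1/(5*(x + 3)) - 17/(15*(x - 2))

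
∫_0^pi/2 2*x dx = pi^2/4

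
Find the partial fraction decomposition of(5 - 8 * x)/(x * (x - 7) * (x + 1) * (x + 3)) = -29/(60*(x + 3)) + 13/(16*(x + 1)) - 51/(560*(x - 7)) - 5/(21*x)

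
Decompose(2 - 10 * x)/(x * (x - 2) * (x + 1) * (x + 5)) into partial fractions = -13/(35*(x + 5)) + 1/(x + 1) - 3/(7*(x - 2)) - 1/(5*x)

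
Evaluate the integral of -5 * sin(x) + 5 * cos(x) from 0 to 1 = -5 + 5*cos(1) + 5*sin(1)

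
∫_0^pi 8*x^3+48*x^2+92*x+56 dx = -2*(2 + pi)^2 - 24 + 2*(2 + pi)^4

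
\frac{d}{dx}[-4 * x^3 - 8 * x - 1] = -12*x^2 - 8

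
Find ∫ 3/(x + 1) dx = 3*log(x + 1) + C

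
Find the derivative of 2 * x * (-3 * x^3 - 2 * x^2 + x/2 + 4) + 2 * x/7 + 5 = -24*x^3 - 12*x^2 + 2*x + 58/7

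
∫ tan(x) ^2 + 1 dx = tan(x) + C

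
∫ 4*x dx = 2*x^2 + C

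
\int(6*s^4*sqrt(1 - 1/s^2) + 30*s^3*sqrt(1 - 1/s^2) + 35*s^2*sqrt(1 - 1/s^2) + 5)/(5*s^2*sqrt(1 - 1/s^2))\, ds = 2*s^3/5 + 3*s^2 + 7*s + asec(s) + C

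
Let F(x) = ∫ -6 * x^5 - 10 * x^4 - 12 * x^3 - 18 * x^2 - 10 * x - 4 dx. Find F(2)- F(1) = -231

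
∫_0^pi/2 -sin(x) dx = -1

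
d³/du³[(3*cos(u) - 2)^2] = 12*(6*cos(u) - 1)*sin(u)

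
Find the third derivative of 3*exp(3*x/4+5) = 81*exp(3*x/4 + 5)/64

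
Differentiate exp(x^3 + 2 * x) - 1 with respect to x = 3*x^2*exp(x^3 + 2*x) + 2*exp(x^3 + 2*x)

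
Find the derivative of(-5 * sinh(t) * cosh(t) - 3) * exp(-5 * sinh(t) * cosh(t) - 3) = (25*sinh(4*t)/4 + 10*cosh(2*t))*exp(-5*sinh(2*t)/2 - 3)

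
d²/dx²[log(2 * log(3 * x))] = (-log(x) - log(3) - 1)/(x^2*log(x)^2 + 2*x^2*log(3)*log(x) + x^2*log(3)^2)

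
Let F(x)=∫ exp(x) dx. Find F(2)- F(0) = -1 + exp(2)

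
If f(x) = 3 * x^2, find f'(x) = 6*x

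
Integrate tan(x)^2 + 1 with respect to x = tan(x) + C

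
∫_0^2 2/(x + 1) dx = 2*log(3)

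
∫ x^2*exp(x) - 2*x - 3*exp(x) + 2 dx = ((x - 1)^2 - 2)*(exp(x) - 1) + C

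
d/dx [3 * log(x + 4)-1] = 3/(x + 4)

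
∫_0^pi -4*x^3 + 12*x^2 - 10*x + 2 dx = (-1 + pi)^2*(-pi^2 + 2*pi)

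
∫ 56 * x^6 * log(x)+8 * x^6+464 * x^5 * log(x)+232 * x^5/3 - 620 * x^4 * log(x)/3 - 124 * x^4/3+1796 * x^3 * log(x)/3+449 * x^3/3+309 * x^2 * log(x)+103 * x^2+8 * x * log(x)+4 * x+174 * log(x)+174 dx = x*(x^3 + 9*x^2 - 12*x + 18)*(24*x^3 + 16*x^2 + 20*x + 29)*log(x)/3 + C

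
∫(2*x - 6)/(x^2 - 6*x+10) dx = log((x - 3)^2 + 1) + C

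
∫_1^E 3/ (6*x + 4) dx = -log(5)/2 + log(2 + 3*E)/2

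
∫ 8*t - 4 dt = 4*t^2 - 4*t + C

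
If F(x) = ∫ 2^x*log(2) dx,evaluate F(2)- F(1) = 2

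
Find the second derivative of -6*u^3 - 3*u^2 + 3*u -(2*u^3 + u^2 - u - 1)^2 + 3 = -120*u^4 - 80*u^3 + 36*u^2 - 4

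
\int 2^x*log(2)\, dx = 2^x + C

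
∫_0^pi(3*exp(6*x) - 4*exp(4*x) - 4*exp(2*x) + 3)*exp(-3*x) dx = -exp(pi) + exp(-pi) + (-exp(-pi) + exp(pi))^3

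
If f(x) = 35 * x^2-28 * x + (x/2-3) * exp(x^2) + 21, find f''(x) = 2*x^3*exp(x^2) - 12*x^2*exp(x^2) + 3*x*exp(x^2) - 6*exp(x^2) + 70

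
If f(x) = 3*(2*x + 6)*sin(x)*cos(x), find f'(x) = 6*x*cos(2*x) + 3*sin(2*x) + 18*cos(2*x)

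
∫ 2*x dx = x^2 + C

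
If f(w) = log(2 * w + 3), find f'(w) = 2/(2*w + 3)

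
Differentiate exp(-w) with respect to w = -exp(-w)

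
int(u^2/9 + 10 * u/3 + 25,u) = u^3/27 + 5*u^2/3 + 25*u + C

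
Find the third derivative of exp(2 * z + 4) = 8*exp(2*z + 4)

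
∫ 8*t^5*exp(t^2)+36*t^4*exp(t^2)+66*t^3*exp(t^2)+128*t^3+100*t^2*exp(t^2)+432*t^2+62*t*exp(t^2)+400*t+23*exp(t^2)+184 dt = (t + 3)*(exp(t^2) + 8)*(4*t^3 + 6*t^2 + 7*t + 2) + C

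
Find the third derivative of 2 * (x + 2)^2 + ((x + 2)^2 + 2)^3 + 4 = 120*x^3 + 720*x^2 + 1584*x + 1248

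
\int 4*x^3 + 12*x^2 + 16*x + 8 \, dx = x^4 + 4*x^3 + 8*x^2 + 8*x + C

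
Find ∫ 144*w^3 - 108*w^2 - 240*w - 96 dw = 36*w^4 - 36*w^3 - 120*w^2 - 96*w + C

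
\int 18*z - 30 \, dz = 9*z^2 - 30*z + C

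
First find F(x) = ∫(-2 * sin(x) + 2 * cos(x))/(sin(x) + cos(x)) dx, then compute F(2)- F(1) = 2*log(sin(pi/4 + 2)) - 2*log(sin(pi/4 + 1))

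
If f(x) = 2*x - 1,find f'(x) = 2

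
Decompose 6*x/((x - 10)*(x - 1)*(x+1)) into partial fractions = -3/(11*(x + 1)) - 1/(3*(x - 1)) + 20/(33*(x - 10))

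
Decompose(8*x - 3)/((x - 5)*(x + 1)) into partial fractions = 11/(6*(x + 1)) + 37/(6*(x - 5))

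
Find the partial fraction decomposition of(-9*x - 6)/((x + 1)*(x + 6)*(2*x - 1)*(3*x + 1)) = 81/(170*(3*x + 1)) - 28/(65*(2*x - 1)) - 48/(1105*(x + 6)) + 1/(10*(x + 1))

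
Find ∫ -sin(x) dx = cos(x) + C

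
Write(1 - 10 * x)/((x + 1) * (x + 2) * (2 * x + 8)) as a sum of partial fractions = 41/(12*(x + 4)) - 21/(4*(x + 2)) + 11/(6*(x + 1))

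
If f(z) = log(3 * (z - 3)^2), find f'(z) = 2/(z - 3)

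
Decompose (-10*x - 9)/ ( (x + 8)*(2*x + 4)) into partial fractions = -71/(12*(x + 8)) + 11/(12*(x + 2))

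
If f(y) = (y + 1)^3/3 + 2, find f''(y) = 2*y + 2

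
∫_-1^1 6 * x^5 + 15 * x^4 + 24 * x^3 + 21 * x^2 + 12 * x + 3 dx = 26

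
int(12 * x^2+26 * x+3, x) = 4*x^3 + 13*x^2 + 3*x + C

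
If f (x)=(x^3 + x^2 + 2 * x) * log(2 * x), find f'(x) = 3*x^2*log(x) + x^2 + 3*x^2*log(2) + 2*x*log(x) + x + 2*x*log(2) + 2*log(x) + 2*log(2) + 2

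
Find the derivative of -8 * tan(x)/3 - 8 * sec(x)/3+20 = -8*(sin(x) + 1)/(3*cos(x)^2)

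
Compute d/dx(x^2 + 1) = 2*x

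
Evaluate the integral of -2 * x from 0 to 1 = -1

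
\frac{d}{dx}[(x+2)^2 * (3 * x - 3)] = 9*x^2 + 18*x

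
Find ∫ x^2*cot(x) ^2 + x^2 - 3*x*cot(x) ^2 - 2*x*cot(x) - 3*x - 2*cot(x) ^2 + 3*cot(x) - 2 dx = (-x^2 + 3*x + 2)*cot(x) + C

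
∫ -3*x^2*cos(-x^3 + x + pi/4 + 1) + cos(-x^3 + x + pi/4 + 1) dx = sin(-x^3 + x + pi/4 + 1) + C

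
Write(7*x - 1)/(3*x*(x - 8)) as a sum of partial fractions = 55/(24*(x - 8)) + 1/(24*x)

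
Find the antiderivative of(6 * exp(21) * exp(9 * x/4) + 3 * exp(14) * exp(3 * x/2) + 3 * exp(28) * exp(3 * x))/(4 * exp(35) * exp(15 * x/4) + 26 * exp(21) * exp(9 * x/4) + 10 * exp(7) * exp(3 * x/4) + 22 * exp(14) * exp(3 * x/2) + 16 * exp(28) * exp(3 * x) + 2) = log(1 + exp(3*x/2 + 14)/(exp(3*x/4 + 7) + 1)^2) + C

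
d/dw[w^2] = 2*w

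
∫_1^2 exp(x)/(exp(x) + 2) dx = -log(4 + 2*E) + log(4 + 2*exp(2))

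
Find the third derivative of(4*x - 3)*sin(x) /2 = -2*x*cos(x) - 6*sin(x) + 3*cos(x)/2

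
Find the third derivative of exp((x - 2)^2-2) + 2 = 8*x^3*exp(x^2 - 4*x + 2) - 48*x^2*exp(x^2 - 4*x + 2) + 108*x*exp(x^2 - 4*x + 2) - 88*exp(x^2 - 4*x + 2)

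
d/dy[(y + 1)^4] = 4*y^3 + 12*y^2 + 12*y + 4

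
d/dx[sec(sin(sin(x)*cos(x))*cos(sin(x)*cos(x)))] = (sin(-2*x + sin(2*x) + sin(sin(2*x))/2) + sin(2*x - sin(2*x) + sin(sin(2*x))/2) - sin(2*x + sin(2*x) - sin(sin(2*x))/2) + sin(2*x + sin(2*x) + sin(sin(2*x))/2))/(2*(cos(sin(sin(2*x))) + 1))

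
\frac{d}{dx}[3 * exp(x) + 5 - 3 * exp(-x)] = (3*exp(2*x) + 3)*exp(-x)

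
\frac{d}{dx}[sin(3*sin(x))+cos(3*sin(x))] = 3*sqrt(2)*cos(x)*cos(3*sin(x) + pi/4)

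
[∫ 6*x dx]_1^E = -3 + 3*exp(2)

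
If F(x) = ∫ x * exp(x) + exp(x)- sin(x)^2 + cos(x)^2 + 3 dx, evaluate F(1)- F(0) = sin(2)/2 + E + 3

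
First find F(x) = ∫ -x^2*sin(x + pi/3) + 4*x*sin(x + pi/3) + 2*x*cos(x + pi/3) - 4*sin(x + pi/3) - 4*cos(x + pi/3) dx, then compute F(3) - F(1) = cos(pi/3 + 3) - cos(1 + pi/3)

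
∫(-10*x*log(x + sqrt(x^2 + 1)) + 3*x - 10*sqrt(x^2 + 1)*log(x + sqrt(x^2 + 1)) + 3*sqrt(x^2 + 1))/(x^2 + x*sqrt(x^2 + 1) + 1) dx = -5*log(x + sqrt(x^2 + 1))^2 + 3*log(x + sqrt(x^2 + 1)) - atan(1/(4*x - 5)) - atan(4*x - 5) + C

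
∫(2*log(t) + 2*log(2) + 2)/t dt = (log(2*t) + 2)*log(2*t) + C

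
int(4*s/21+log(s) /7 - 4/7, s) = s*(2*s + 3*log(s) - 15)/21 + C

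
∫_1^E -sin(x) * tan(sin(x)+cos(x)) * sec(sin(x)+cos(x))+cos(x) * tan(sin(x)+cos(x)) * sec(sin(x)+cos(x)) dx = -sec(cos(1) + sin(1)) + sec(cos(E) + sin(E))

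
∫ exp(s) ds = exp(s) + C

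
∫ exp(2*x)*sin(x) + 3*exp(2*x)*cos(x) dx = sqrt(2)*exp(2*x)*sin(x + pi/4) + C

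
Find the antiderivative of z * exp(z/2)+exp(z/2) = 2*(z - 1)*exp(z/2) + C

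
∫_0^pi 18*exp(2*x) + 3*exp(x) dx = -12 + 3*exp(pi) + 9*exp(2*pi)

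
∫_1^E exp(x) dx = -E + exp(E)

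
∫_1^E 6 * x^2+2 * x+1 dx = -4 + E + exp(2) + 2*exp(3)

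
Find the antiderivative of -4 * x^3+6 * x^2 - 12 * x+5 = -x^4 + 2*x^3 - 6*x^2 + 5*x + C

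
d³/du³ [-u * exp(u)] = -u*exp(u) - 3*exp(u)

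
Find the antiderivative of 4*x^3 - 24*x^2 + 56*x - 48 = x^4 - 8*x^3 + 28*x^2 - 48*x + C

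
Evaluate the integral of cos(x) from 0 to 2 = sin(2)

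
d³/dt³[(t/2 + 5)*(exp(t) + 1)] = t*exp(t)/2 + 13*exp(t)/2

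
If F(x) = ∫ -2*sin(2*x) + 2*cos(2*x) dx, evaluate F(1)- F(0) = -1 + cos(2) + sin(2)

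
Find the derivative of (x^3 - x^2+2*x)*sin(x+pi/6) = x^3*cos(x + pi/6) + 3*x^2*sin(x + pi/6) - x^2*cos(x + pi/6) + 2*sqrt(2)*x*cos(x + 5*pi/12) + 2*sin(x + pi/6)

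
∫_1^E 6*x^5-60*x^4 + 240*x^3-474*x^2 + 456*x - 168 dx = ((-2 + E)^3 + 1)^2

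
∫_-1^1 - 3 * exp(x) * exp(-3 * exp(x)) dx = -exp(-3*exp(-1)) + exp(-3*E)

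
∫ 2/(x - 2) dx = log(2*(x - 2)^2) + C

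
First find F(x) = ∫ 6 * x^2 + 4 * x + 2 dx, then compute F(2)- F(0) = 28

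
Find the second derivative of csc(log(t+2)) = (sqrt(2)*cos(log(t + 2) + pi/4) + 2/sin(log(t + 2)))/((t^2 + 4*t + 4)*sin(log(t + 2))^2)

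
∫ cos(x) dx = sin(x) + C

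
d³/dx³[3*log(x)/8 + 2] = 3/(4*x^3)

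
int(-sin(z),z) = cos(z) + C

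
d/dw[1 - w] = -1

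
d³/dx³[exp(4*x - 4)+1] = 64*exp(4*x - 4)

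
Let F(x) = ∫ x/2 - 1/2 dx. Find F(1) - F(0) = -1/4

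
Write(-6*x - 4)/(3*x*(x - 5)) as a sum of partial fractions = -34/(15*(x - 5)) + 4/(15*x)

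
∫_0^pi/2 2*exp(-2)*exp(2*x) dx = -exp(-2) + exp(-2 + pi)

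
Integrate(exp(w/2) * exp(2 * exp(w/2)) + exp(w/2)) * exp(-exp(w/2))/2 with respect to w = 2*sinh(exp(w/2)) + C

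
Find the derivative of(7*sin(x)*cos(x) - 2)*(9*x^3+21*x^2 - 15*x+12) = 63*x^3*cos(2*x) + 189*x^2*sin(2*x)/2 + 147*x^2*cos(2*x) - 54*x^2 + 147*x*sin(2*x) - 105*x*cos(2*x) - 84*x - 105*sin(2*x)/2 + 84*cos(2*x) + 30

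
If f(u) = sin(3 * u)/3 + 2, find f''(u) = -3*sin(3*u)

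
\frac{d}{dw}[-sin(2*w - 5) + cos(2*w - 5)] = -2*sin(2*w - 5) - 2*cos(2*w - 5)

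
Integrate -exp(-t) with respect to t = exp(-t) + C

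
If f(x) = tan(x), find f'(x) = cos(x)^(-2)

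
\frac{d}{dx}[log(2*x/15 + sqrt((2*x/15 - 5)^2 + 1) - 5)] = (4*x + 2*sqrt(4*x^2 - 300*x + 5850) - 150)/(4*x^2 + 2*x*sqrt(4*x^2 - 300*x + 5850) - 300*x - 75*sqrt(4*x^2 - 300*x + 5850) + 5850)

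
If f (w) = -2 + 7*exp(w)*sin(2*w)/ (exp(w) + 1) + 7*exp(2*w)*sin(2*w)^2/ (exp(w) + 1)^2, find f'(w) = 7*(-2*(1 - cos(2*w))^2*exp(w) + 2*exp(2*w)*sin(4*w) + 2*exp(2*w)*cos(2*w) + exp(w)*sin(2*w) + 2*exp(w)*sin(4*w) + 4*exp(w) + sin(2*w) + 2*cos(2*w))*exp(w)/(exp(3*w) + 3*exp(2*w) + 3*exp(w) + 1)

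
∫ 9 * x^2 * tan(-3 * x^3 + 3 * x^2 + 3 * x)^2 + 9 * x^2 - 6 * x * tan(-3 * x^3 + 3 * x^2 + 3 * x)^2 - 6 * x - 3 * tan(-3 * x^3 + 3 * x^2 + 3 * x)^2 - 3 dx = -tan(3*x*(-x^2 + x + 1)) + C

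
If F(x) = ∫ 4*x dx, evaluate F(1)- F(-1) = 0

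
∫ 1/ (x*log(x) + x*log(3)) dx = log(2*log(3*x)) + C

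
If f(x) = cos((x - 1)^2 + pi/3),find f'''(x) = 8*x^3*sin(x^2 - 2*x + 1 + pi/3) - 24*x^2*sin(x^2 - 2*x + 1 + pi/3) + 24*x*sin(x^2 - 2*x + 1 + pi/3) - 12*x*cos(x^2 - 2*x + 1 + pi/3) - 8*sin(x^2 - 2*x + 1 + pi/3) + 12*cos(x^2 - 2*x + 1 + pi/3)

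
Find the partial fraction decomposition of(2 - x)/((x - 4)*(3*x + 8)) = -7/(10*(3*x + 8)) - 1/(10*(x - 4))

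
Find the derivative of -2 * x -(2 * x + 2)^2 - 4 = -8*x - 10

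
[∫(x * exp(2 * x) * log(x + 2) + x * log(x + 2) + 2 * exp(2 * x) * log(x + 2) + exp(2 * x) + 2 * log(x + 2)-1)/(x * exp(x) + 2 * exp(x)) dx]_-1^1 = (E - exp(-1))*log(3)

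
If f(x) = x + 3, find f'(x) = 1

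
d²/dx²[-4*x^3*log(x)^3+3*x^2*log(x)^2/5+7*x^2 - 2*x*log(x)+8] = (-120*x^2*log(x)^3 - 300*x^2*log(x)^2 - 120*x^2*log(x) + 6*x*log(x)^2 + 18*x*log(x) + 76*x - 10)/(5*x)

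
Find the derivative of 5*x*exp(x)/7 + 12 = 5*x*exp(x)/7 + 5*exp(x)/7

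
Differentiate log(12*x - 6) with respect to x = 2/(2*x - 1)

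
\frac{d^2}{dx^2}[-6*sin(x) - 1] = 6*sin(x)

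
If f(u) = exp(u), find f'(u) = exp(u)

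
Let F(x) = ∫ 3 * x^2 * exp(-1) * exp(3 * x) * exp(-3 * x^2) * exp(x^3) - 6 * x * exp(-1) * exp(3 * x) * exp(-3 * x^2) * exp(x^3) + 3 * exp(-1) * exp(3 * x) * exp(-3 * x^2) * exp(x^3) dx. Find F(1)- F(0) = 1 - exp(-1)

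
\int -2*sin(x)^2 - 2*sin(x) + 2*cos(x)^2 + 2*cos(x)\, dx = sin(2*x) + 2*sqrt(2)*sin(x + pi/4) + C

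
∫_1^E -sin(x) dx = cos(E) - cos(1)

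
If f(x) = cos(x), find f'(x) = -sin(x)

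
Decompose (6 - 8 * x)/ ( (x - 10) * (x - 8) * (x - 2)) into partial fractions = -5/(24*(x - 2)) + 29/(6*(x - 8)) - 37/(8*(x - 10))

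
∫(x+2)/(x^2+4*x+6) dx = log((x + 2)^2 + 2)/2 + C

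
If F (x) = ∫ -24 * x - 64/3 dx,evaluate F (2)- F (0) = -272/3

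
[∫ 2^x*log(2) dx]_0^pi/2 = -1 + 2^(pi/2)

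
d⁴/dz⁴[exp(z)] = exp(z)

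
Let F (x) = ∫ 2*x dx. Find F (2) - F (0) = 4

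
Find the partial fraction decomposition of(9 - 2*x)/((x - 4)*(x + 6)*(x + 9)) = 9/(13*(x + 9)) - 7/(10*(x + 6)) + 1/(130*(x - 4))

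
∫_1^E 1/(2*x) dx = 1/2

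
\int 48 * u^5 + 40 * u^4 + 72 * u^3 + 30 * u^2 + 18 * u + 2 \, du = 8*u^6 + 8*u^5 + 18*u^4 + 10*u^3 + 9*u^2 + 2*u + C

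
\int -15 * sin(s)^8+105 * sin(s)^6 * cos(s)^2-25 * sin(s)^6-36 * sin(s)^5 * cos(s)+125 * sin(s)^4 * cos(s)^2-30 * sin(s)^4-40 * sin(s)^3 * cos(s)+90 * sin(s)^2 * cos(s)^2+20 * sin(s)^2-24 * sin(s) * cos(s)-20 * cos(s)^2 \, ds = (5*sin(2*s) - 4)*(3*sin(s)^6 + 5*sin(s)^4 + 6*sin(s)^2 - 4)/2 + C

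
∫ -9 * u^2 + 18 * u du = -3*u^3 + 9*u^2 + C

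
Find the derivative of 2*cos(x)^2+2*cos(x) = -2*(2*cos(x) + 1)*sin(x)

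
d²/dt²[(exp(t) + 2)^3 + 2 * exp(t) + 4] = 9*exp(3*t) + 24*exp(2*t) + 14*exp(t)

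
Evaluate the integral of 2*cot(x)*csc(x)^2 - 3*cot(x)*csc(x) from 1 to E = -csc(E)^2 - 3*csc(1) + csc(1)^2 + 3*csc(E)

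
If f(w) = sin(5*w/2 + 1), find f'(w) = 5*cos(5*w/2 + 1)/2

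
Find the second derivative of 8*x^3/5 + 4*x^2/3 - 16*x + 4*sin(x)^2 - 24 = 48*x/5 - 16*sin(x)^2 + 32/3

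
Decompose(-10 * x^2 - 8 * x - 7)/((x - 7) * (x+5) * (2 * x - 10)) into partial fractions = -217/(240*(x + 5)) + 297/(40*(x - 5)) - 553/(48*(x - 7))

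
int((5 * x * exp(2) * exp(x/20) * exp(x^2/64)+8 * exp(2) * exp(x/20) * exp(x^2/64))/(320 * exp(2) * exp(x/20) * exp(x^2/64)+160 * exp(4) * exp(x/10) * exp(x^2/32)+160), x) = exp(x^2/64 + x/20 + 2)/(exp(x^2/64 + x/20 + 2) + 1) + C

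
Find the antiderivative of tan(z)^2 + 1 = tan(z) + C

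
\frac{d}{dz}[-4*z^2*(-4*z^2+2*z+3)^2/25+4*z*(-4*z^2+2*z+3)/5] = -384*z^5/25 + 64*z^4/5 + 64*z^3/5 - 384*z^2/25 + 8*z/25 + 12/5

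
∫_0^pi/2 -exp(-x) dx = -1 + exp(-pi/2)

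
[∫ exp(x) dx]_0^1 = -1 + E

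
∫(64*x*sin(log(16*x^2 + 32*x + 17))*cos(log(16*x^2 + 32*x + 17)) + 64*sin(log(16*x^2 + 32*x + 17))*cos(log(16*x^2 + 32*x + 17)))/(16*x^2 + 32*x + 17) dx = sin(log(16*(x + 1)^2 + 1))^2 + C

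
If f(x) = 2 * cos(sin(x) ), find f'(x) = -2*sin(sin(x))*cos(x)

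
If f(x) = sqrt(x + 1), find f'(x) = 1/(2*sqrt(x + 1))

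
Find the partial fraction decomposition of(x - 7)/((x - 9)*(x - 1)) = 3/(4*(x - 1)) + 1/(4*(x - 9))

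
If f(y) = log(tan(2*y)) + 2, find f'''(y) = 16*tan(2*y)^3 + 16*tan(2*y) + 16/tan(2*y) + 16/tan(2*y)^3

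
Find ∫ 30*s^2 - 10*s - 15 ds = 10*s^3 - 5*s^2 - 15*s + C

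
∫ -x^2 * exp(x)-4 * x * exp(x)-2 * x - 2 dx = -(exp(x) + 1)*(x^2 + 2*x - 2) + C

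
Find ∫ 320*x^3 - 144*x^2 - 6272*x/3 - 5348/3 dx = 80*x^4 - 48*x^3 - 3136*x^2/3 - 5348*x/3 + C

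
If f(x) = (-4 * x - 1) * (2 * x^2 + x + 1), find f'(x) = -24*x^2 - 12*x - 5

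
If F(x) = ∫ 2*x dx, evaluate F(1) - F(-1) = 0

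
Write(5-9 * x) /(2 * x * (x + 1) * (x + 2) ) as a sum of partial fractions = 23/(4*(x + 2)) - 7/(x + 1) + 5/(4*x)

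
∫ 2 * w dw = w^2 + C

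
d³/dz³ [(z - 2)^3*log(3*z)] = (6*z^3*log(z) + 6*z^3*log(3) + 11*z^3 - 12*z^2 - 12*z - 16)/z^3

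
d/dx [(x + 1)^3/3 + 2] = x^2 + 2*x + 1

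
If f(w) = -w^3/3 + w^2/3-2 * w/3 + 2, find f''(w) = 2/3 - 2*w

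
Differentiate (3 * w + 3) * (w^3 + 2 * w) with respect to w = 12*w^3 + 9*w^2 + 12*w + 6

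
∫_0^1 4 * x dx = 2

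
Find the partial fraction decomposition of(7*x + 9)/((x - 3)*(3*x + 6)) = 1/(3*(x + 2)) + 2/(x - 3)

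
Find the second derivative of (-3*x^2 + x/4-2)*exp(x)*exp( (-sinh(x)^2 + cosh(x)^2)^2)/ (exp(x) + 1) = -(12*x^2*exp(x + 1) - 12*x^2*exp(2*x + 1) + 47*x*exp(x + 1) + 49*x*exp(2*x + 1) + 30*exp(x + 1) + 38*exp(2*x + 1) + 24*exp(3*x + 1))/(4*exp(3*x) + 12*exp(2*x) + 12*exp(x) + 4)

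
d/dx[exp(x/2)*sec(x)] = (sin(x)/cos(x) + 1/2)*exp(x/2)/cos(x)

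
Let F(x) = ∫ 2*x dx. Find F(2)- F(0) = 4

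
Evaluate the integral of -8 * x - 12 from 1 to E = (4 - 4*E)*(E + 4)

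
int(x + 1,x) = x^2/2 + x + C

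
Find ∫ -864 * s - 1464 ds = -432*s^2 - 1464*s + C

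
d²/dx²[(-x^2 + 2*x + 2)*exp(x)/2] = -x^2*exp(x)/2 - x*exp(x) + 2*exp(x)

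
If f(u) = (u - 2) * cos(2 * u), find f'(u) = -2*u*sin(2*u) + 4*sin(2*u) + cos(2*u)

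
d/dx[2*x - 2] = 2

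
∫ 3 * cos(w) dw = 3*sin(w) + C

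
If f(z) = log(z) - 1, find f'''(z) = 2/z^3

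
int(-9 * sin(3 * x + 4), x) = 3*cos(3*x + 4) + C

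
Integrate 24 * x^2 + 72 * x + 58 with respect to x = 8*x^3 + 36*x^2 + 58*x + C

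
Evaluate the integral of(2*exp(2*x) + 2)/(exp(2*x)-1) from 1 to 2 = -2*log(E - exp(-1)) + 2*log(-exp(-2) + exp(2))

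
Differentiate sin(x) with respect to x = cos(x)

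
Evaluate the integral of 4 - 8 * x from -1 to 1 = 8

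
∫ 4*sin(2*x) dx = -2*cos(2*x) + C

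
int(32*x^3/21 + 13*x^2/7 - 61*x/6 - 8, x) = 8*x^4/21 + 13*x^3/21 - 61*x^2/12 - 8*x + C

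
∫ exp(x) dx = exp(x) + C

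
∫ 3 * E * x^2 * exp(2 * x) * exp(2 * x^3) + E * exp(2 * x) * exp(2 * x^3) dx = exp(2*x^3 + 2*x + 1)/2 + C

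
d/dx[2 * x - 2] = 2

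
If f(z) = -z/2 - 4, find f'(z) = -1/2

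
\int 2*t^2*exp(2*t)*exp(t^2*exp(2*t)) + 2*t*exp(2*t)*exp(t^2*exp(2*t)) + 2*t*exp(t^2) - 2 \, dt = -2*t + exp(t^2) + exp(t^2*exp(2*t)) + C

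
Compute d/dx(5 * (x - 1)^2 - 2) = 10*x - 10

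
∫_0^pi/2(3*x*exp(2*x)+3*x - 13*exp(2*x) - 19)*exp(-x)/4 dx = (-4 + 3*pi/8)*(-exp(-pi/2) + exp(pi/2))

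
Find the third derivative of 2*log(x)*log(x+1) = (4*x^3*log(x) + 4*x^3*log(x + 1) - 12*x^3 + 12*x^2*log(x + 1) - 18*x^2 + 12*x*log(x + 1) - 6*x + 4*log(x + 1))/(x^6 + 3*x^5 + 3*x^4 + x^3)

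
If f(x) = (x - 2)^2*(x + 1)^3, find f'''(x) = 60*x^2 - 24*x - 30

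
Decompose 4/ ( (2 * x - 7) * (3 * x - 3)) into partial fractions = 8/(15*(2*x - 7)) - 4/(15*(x - 1))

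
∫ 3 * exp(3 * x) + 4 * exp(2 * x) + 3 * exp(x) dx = (exp(2*x) + 2*exp(x) + 3)*exp(x) + C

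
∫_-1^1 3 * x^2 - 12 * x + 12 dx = 26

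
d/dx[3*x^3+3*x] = 9*x^2 + 3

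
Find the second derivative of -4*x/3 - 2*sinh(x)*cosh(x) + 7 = -4*sinh(2*x)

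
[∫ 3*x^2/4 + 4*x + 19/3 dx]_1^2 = 169/12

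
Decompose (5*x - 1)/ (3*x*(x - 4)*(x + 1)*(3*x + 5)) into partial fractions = 42/(85*(3*x + 5)) - 1/(5*(x + 1)) + 19/(1020*(x - 4)) + 1/(60*x)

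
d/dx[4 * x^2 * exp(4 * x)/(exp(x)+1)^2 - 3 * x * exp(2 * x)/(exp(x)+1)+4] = (8*x^2*exp(5*x) + 16*x^2*exp(4*x) + 8*x*exp(5*x) + 5*x*exp(4*x) - 9*x*exp(3*x) - 6*x*exp(2*x) - 3*exp(4*x) - 6*exp(3*x) - 3*exp(2*x))/(exp(3*x) + 3*exp(2*x) + 3*exp(x) + 1)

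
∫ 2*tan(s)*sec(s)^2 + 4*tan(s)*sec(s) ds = (sec(s) + 2)^2 + C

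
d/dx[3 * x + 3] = 3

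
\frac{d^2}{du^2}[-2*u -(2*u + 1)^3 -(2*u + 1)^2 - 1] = -48*u - 32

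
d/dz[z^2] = 2*z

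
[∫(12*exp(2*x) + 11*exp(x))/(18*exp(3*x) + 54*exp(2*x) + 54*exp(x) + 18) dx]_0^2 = -41/16 + exp(2)/(9*(1 + exp(2))) + (exp(2)/(3*(1 + exp(2))) + 3)^2/4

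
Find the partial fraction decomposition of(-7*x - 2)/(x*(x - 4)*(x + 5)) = 11/(15*(x + 5)) - 5/(6*(x - 4)) + 1/(10*x)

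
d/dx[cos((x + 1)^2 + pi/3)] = -2*(x + 1)*sin(x^2 + 2*x + 1 + pi/3)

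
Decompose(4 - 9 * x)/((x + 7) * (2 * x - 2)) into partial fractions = -67/(16*(x + 7)) - 5/(16*(x - 1))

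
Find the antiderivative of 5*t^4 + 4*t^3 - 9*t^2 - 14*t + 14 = t^5 + t^4 - 3*t^3 - 7*t^2 + 14*t + C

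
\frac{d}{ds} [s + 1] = 1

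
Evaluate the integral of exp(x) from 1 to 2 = -E + exp(2)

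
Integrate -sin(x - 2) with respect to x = cos(x - 2) + C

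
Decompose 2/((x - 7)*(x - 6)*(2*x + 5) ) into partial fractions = 8/(323*(2*x + 5)) - 2/(17*(x - 6)) + 2/(19*(x - 7))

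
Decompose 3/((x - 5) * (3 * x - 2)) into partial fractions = -9/(13*(3*x - 2)) + 3/(13*(x - 5))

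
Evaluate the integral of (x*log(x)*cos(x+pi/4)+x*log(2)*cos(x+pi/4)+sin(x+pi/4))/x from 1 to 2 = (-sin(pi/4 + 1) + 2*sin(pi/4 + 2))*log(2)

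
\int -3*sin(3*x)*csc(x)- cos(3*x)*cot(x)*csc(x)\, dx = cos(3*x)*csc(x) + C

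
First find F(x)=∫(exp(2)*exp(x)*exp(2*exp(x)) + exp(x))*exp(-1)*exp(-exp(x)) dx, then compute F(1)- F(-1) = -exp(exp(-1) + 1) - exp(-E - 1) + exp(-1 - exp(-1)) + exp(1 + E)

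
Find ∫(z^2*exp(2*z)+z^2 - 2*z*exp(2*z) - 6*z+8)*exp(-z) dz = 2*(z - 2)^2*sinh(z) + C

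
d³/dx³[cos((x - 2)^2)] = 8*x^3*sin(x^2 - 4*x + 4) - 48*x^2*sin(x^2 - 4*x + 4) + 96*x*sin(x^2 - 4*x + 4) - 12*x*cos(x^2 - 4*x + 4) - 64*sin(x^2 - 4*x + 4) + 24*cos(x^2 - 4*x + 4)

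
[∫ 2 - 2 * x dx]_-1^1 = 4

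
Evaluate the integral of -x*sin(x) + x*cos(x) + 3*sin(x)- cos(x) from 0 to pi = 4 - pi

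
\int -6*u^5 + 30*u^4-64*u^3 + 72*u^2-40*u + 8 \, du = -u^6 + 6*u^5 - 16*u^4 + 24*u^3 - 20*u^2 + 8*u + C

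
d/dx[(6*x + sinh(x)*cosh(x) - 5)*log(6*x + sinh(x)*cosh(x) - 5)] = log(6*x + sinh(2*x)/2 - 5)*cosh(2*x) + 6*log(6*x + sinh(2*x)/2 - 5) + cosh(2*x) + 6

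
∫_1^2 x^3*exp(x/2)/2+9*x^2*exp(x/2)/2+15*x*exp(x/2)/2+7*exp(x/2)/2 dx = -8*exp(1/2) + 27*E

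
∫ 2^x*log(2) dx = 2^x + C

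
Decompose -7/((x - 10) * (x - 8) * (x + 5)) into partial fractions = -7/(195*(x + 5)) + 7/(26*(x - 8)) - 7/(30*(x - 10))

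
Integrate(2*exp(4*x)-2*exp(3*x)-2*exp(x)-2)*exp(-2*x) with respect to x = (-exp(2*x) + exp(x) + 1)^2*exp(-2*x) + C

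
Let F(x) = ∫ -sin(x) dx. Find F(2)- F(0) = -1 + cos(2)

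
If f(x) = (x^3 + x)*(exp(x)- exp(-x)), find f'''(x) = (x^3*exp(2*x) + x^3 + 9*x^2*exp(2*x) - 9*x^2 + 19*x*exp(2*x) + 19*x + 9*exp(2*x) - 9)*exp(-x)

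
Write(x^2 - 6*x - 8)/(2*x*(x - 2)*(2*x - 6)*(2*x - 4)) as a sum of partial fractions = 5/(8*(x - 2)) + (x - 2)^(-2) - 17/(24*(x - 3)) + 1/(12*x)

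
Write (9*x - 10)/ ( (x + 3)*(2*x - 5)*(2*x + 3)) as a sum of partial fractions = 47/(24*(2*x + 3)) + 25/(88*(2*x - 5)) - 37/(33*(x + 3))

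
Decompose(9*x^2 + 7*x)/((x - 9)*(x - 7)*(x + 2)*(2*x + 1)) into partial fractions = -2/(171*(2*x + 1)) - 2/(27*(x + 2)) - 49/(27*(x - 7)) + 36/(19*(x - 9))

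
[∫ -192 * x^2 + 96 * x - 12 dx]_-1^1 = -152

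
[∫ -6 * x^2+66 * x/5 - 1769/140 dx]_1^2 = -957/140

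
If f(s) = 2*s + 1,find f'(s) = 2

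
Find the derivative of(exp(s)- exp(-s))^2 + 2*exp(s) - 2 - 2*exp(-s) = (2*exp(4*s) + 2*exp(3*s) + 2*exp(s) - 2)*exp(-2*s)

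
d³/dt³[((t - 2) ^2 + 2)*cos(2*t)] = 8*t^2*sin(2*t) - 32*t*sin(2*t) - 24*t*cos(2*t) + 36*sin(2*t) + 48*cos(2*t)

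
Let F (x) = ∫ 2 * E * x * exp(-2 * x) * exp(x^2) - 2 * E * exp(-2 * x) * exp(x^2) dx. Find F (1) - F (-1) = 1 - exp(4)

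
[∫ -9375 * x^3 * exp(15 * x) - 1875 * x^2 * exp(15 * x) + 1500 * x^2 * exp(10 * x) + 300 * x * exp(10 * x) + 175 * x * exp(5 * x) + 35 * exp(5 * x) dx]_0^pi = -625*pi^3*exp(15*pi) + 35*pi*exp(5*pi) + 150*pi^2*exp(10*pi)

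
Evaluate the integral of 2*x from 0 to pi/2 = pi^2/4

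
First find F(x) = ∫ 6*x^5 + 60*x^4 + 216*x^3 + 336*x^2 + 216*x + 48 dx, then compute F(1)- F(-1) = 344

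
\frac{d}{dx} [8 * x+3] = 8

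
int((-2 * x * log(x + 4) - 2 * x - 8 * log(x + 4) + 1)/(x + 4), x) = (1 - 2*x)*log(x + 4) + C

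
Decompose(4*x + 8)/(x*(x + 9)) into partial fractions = 28/(9*(x + 9)) + 8/(9*x)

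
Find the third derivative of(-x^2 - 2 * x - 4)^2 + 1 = 24*x + 24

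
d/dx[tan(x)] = cos(x)^(-2)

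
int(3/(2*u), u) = 3*log(u)/2 + C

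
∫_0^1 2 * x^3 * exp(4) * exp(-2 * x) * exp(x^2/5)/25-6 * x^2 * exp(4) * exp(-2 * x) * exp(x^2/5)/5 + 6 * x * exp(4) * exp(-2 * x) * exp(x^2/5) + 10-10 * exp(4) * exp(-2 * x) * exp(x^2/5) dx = -4*exp(4) + 10 + 11*exp(11/5)/5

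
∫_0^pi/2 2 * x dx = pi^2/4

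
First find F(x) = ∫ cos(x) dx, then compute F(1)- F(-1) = 2*sin(1)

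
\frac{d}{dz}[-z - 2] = -1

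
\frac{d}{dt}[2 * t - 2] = 2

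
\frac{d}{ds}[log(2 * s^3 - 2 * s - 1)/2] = (3*s^2 - 1)/(2*s^3 - 2*s - 1)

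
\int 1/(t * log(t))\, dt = log(3*log(t)/2) + C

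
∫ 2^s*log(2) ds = 2^s + C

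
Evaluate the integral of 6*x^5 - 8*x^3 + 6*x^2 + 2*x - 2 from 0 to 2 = 48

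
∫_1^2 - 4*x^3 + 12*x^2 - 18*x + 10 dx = -4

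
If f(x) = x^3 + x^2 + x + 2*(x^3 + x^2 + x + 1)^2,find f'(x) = 12*x^5 + 20*x^4 + 24*x^3 + 27*x^2 + 14*x + 5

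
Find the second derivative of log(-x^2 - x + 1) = (-2*x^2 - 2*x - 3)/(x^4 + 2*x^3 - x^2 - 2*x + 1)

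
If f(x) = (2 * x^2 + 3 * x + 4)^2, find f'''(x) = 96*x + 72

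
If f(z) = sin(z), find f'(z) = cos(z)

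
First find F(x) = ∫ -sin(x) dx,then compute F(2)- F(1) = -cos(1) + cos(2)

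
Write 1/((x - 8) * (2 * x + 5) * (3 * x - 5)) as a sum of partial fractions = -9/(475*(3*x - 5)) + 4/(525*(2*x + 5)) + 1/(399*(x - 8))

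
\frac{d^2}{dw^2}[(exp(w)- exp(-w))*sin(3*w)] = (-8*exp(2*w)*sin(3*w) + 6*exp(2*w)*cos(3*w) + 8*sin(3*w) + 6*cos(3*w))*exp(-w)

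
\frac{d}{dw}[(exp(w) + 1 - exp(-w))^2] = (2*exp(4*w) + 2*exp(3*w) + 2*exp(w) - 2)*exp(-2*w)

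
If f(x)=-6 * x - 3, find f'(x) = -6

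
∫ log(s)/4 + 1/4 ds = s*log(s)/4 + C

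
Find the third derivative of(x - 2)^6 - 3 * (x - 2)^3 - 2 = 120*x^3 - 720*x^2 + 1440*x - 978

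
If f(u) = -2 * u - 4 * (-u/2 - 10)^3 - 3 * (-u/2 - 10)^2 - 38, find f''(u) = 3*u + 117/2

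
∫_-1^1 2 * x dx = 0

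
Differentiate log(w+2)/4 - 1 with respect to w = 1/(4*w + 8)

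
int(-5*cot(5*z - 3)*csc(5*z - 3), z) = csc(5*z - 3) + C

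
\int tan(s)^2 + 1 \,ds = tan(s) + C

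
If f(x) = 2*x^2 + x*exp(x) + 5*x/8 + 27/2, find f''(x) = x*exp(x) + 2*exp(x) + 4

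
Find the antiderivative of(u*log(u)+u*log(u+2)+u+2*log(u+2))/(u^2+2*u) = (log(u) + 1)*log(u + 2) + C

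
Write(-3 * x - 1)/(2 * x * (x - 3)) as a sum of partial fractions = -5/(3*(x - 3)) + 1/(6*x)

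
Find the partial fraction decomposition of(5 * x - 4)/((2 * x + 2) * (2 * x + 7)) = 43/(10*(2*x + 7)) - 9/(10*(x + 1))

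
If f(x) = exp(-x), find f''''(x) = exp(-x)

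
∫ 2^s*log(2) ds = 2^s + C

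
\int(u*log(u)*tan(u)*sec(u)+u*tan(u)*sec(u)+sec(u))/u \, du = (log(u) + 1)*sec(u) + C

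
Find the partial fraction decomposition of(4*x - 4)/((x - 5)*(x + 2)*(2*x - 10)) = -6/(49*(x + 2)) + 6/(49*(x - 5)) + 8/(7*(x - 5)^2)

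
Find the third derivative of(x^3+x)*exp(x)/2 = x^3*exp(x)/2 + 9*x^2*exp(x)/2 + 19*x*exp(x)/2 + 9*exp(x)/2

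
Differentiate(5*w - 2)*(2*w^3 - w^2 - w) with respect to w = 40*w^3 - 27*w^2 - 6*w + 2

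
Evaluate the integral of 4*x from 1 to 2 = 6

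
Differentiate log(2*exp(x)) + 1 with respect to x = 1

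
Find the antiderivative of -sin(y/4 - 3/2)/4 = cos((y - 6)/4) + C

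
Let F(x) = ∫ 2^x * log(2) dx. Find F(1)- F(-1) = 3/2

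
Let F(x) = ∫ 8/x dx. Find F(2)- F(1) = 8*log(2)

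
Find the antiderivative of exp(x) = exp(x) + C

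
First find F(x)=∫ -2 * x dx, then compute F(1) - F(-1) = 0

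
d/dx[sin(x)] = cos(x)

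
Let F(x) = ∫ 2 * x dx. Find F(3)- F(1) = 8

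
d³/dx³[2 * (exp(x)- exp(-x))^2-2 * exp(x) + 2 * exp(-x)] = (16*exp(4*x) - 2*exp(3*x) - 2*exp(x) - 16)*exp(-2*x)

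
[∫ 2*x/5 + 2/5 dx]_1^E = -3/5 + 2*E/5 + exp(2)/5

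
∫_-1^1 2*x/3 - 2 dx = -4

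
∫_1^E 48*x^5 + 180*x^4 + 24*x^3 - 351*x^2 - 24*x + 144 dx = -1 + (-4 + 3*E + 2*exp(2))^3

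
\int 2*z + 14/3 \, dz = z^2 + 14*z/3 + C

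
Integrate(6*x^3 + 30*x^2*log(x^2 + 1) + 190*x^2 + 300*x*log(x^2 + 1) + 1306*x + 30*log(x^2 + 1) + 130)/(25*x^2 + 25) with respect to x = -4*x/5 + 3*(x + 5*log(x^2 + 1) + 25)^2/25 - 4*log(x^2 + 1) + C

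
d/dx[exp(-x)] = -exp(-x)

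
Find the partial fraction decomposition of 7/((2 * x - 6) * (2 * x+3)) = -7/(9*(2*x + 3)) + 7/(18*(x - 3))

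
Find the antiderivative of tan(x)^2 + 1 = tan(x) + C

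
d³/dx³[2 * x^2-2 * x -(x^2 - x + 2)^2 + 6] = 12 - 24*x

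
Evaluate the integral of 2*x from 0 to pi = pi^2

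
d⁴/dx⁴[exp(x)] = exp(x)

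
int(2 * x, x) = x^2 + C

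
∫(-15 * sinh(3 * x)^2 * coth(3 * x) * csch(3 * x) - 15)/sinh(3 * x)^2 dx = 5*coth(3*x) + 5*csch(3*x) + C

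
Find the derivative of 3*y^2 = 6*y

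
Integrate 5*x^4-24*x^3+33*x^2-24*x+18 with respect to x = x^5 - 6*x^4 + 11*x^3 - 12*x^2 + 18*x + C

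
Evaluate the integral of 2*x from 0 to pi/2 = pi^2/4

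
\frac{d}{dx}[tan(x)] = cos(x)^(-2)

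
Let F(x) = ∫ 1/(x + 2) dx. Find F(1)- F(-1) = -log(2) + log(6)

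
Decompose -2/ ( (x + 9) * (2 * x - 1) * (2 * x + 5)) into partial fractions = 2/(39*(2*x + 5)) - 2/(57*(2*x - 1)) - 2/(247*(x + 9))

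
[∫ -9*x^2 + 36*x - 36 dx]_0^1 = -21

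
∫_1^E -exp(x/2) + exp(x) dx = -(-1 + exp(1/2))^2 + (-1 + exp(E/2))^2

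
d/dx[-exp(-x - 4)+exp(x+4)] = (exp(2*x + 8) + 1)*exp(-x - 4)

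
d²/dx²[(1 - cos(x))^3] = 9*cos(x)^3 - 12*cos(x)^2 - 3*cos(x) + 6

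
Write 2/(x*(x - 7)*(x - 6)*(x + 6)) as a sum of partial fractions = -1/(468*(x + 6)) - 1/(36*(x - 6)) + 2/(91*(x - 7)) + 1/(126*x)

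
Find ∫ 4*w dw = 2*w^2 + C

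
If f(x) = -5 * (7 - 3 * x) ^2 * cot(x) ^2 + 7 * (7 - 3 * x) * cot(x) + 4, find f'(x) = 90*x^2*cot(x)^3 + 90*x^2*cot(x) - 420*x*cot(x)^3 - 69*x*cot(x)^2 - 420*x*cot(x) + 21*x + 490*cot(x)^3 + 161*cot(x)^2 + 469*cot(x) - 49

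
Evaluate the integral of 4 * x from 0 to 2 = 8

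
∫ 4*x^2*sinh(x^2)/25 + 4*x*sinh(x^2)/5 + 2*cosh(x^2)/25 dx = 2*(x + 5)*cosh(x^2)/25 + C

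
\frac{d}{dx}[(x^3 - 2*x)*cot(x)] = -x^3/sin(x)^2 + 3*x^2/tan(x) + 2*x/sin(x)^2 - 2/tan(x)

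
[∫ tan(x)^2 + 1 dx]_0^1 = tan(1)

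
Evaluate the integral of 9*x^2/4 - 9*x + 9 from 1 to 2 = 3/4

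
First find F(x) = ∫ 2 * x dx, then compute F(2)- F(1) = 3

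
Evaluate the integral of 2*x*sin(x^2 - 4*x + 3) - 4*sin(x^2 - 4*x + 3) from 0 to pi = cos(3) - cos(3 + pi^2)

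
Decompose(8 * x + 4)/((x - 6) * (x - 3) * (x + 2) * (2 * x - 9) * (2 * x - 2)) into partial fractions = -320/(819*(2*x - 9)) - 1/(260*(x + 2)) - 1/(35*(x - 1)) + 7/(45*(x - 3)) + 13/(180*(x - 6))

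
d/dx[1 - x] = -1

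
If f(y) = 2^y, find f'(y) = 2^y*log(2)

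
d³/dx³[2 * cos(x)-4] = 2*sin(x)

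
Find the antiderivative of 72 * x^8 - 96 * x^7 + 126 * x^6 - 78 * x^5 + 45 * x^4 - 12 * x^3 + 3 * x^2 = 8*x^9 - 12*x^8 + 18*x^7 - 13*x^6 + 9*x^5 - 3*x^4 + x^3 + C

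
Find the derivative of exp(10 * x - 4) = 10*exp(10*x - 4)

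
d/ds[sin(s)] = cos(s)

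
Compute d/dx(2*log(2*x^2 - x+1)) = (8*x - 2)/(2*x^2 - x + 1)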